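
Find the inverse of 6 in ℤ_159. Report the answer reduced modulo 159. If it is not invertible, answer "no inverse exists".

Compute gcd(6, 159):
159 = 26×6 + 3
6 = 2×3 + 0
Since gcd = 3 > 1, 6 is not a unit mod 159.

no inverse exists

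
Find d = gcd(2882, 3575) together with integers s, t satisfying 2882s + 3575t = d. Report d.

11

Apply Euclid's algorithm to 3575 and 2882:
3575 = 1×2882 + 693
2882 = 4×693 + 110
693 = 6×110 + 33
110 = 3×33 + 11
33 = 3×11 + 0
gcd(2882, 3575) = 11.
Working backward:
11 = 110 − 3·33
11 = −3·693 + 19·110
11 = 19·2882 − 79·693
11 = −79·3575 + 98·2882
So 11 = (-79)·3575 + (98)·2882.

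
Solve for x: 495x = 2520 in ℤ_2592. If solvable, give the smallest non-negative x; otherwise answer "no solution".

136

First find gcd(495, 2592):
2592 = 5·495 + 117
495 = 4·117 + 27
117 = 4·27 + 9
27 = 3·9 + 0
gcd = 9 and 9 | 2520, so solutions exist. Divide through by 9: 55x ≡ 280 (mod 288).
Now find 55⁻¹ mod 288:
288 = 5*55 + 13
55 = 4*13 + 3
13 = 4*3 + 1
3 = 3*1 + 0
Back-substitute:
1 = 13 − 4·3
1 = −4·55 + 17·13
1 = 17·288 − 89·55
So 55·(-89) ≡ 1 (mod 288), i.e. 55⁻¹ ≡ 199.
Then x ≡ 199·280 ≡ 136 (mod 288); the smallest non-negative solution is x = 136.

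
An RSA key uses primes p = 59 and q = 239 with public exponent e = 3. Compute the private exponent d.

9203

φ(n) = (p−1)(q−1) = 58·238 = 13804.
Need d with 3·d ≡ 1 (mod 13804). Apply the extended Euclidean algorithm:
13804 = 4601*3 + 1
3 = 3*1 + 0
Back-substitute:
1 = 13804 − 4601·3
So 3·(-4601) ≡ 1 (mod 13804), hence d ≡ -4601 ≡ 9203 (mod 13804).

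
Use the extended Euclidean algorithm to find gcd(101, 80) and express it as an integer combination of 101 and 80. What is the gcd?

1

Apply Euclid's algorithm to 101 and 80:
101 = 1*80 + 21
80 = 3*21 + 17
21 = 1*17 + 4
17 = 4*4 + 1
4 = 4*1 + 0
gcd(101, 80) = 1.
Express as a combination:
1 = 17 − 4·4
1 = −4·21 + 5·17
1 = 5·80 − 19·21
1 = −19·101 + 24·80
So 1 = (-19)·101 + (24)·80.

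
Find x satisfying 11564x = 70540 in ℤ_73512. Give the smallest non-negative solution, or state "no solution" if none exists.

First find gcd(11564, 73512):
73512 = 6·11564 + 4128
11564 = 2·4128 + 3308
4128 = 1·3308 + 820
3308 = 4·820 + 28
820 = 29·28 + 8
28 = 3·8 + 4
8 = 2·4 + 0
gcd = 4 and 4 | 70540, so solutions exist. Divide through by 4: 2891x ≡ 17635 (mod 18378).
Now find 2891⁻¹ mod 18378:
18378 = 6×2891 + 1032
2891 = 2×1032 + 827
1032 = 1×827 + 205
827 = 4×205 + 7
205 = 29×7 + 2
7 = 3×2 + 1
2 = 2×1 + 0
Back-substitute:
1 = 7 − 3·2
1 = −3·205 + 88·7
1 = 88·827 − 355·205
1 = −355·1032 + 443·827
1 = 443·2891 − 1241·1032
1 = −1241·18378 + 7889·2891
So 2891⁻¹ ≡ 7889 (mod 18378).
Then x ≡ 7889·17635 ≡ 1055 (mod 18378); the smallest non-negative solution is x = 1055.

1055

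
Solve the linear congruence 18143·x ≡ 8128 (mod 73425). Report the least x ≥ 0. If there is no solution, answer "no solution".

71321

First find gcd(18143, 73425):
73425 = 4·18143 + 853
18143 = 21·853 + 230
853 = 3·230 + 163
230 = 1·163 + 67
163 = 2·67 + 29
67 = 2·29 + 9
29 = 3·9 + 2
9 = 4·2 + 1
2 = 2·1 + 0
gcd = 1, so a unique solution mod 73425 exists.
Back-substitute for the Bézout coefficients:
1 = 9 − 4·2
1 = −4·29 + 13·9
1 = 13·67 − 30·29
1 = −30·163 + 73·67
1 = 73·230 − 103·163
1 = −103·853 + 382·230
1 = 382·18143 − 8125·853
1 = −8125·73425 + 32882·18143
So 18143·(32882) ≡ 1 (mod 73425), giving 18143⁻¹ ≡ 32882.
x ≡ 18143⁻¹·8128 ≡ 32882·8128 ≡ 71321 (mod 73425).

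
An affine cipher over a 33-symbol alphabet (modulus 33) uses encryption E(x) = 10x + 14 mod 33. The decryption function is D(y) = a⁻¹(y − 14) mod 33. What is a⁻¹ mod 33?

10

Run Euclid on (33, 10):
33 = 3*10 + 3
10 = 3*3 + 1
3 = 3*1 + 0
The gcd is 1. Working backward:
1 = 10 − 3·3
1 = −3·33 + 10·10
So 10·10 ≡ 1 (mod 33).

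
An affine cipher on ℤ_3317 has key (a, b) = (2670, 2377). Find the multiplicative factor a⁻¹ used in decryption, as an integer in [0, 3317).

2953

Run Euclid on (3317, 2670):
3317 = 1×2670 + 647
2670 = 4×647 + 82
647 = 7×82 + 73
82 = 1×73 + 9
73 = 8×9 + 1
9 = 9×1 + 0
Since gcd(2670, 3317) = 1, back-substitute to write 1 as a combination:
1 = 73 − 8·9
1 = −8·82 + 9·73
1 = 9·647 − 71·82
1 = −71·2670 + 293·647
1 = 293·3317 − 364·2670
So 2670·(-364) ≡ 1 (mod 3317), and -364 ≡ 2953 (mod 3317).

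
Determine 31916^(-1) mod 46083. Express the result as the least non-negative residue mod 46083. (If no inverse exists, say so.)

1145

Extended Euclidean algorithm:
46083 = 1×31916 + 14167
31916 = 2×14167 + 3582
14167 = 3×3582 + 3421
3582 = 1×3421 + 161
3421 = 21×161 + 40
161 = 4×40 + 1
40 = 40×1 + 0
The gcd is 1. Working backward:
1 = 161 − 4·40
1 = −4·3421 + 85·161
1 = 85·3582 − 89·3421
1 = −89·14167 + 352·3582
1 = 352·31916 − 793·14167
1 = −793·46083 + 1145·31916
So 31916·1145 ≡ 1 (mod 46083).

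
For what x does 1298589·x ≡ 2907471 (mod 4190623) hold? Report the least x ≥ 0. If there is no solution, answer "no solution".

2237051

First find gcd(1298589, 4190623):
4190623 = 3×1298589 + 294856
1298589 = 4×294856 + 119165
294856 = 2×119165 + 56526
119165 = 2×56526 + 6113
56526 = 9×6113 + 1509
6113 = 4×1509 + 77
1509 = 19×77 + 46
77 = 1×46 + 31
46 = 1×31 + 15
31 = 2×15 + 1
15 = 15×1 + 0
gcd = 1, so a unique solution mod 4190623 exists.
Back-substitute for the Bézout coefficients:
1 = 31 − 2·15
1 = −2·46 + 3·31
1 = 3·77 − 5·46
1 = −5·1509 + 98·77
1 = 98·6113 − 397·1509
1 = −397·56526 + 3671·6113
1 = 3671·119165 − 7739·56526
1 = −7739·294856 + 19149·119165
1 = 19149·1298589 − 84335·294856
1 = −84335·4190623 + 272154·1298589
So 1298589·(272154) ≡ 1 (mod 4190623), giving 1298589⁻¹ ≡ 272154.
x ≡ 1298589⁻¹·2907471 ≡ 272154·2907471 ≡ 2237051 (mod 4190623).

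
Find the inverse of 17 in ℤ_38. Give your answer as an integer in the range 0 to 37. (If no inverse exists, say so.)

9

gcd(38, 17) by repeated division:
38 = 2·17 + 4
17 = 4·4 + 1
4 = 4·1 + 0
Since gcd(17, 38) = 1, back-substitute to write 1 as a combination:
1 = 17 − 4·4
1 = −4·38 + 9·17
So 17·9 ≡ 1 (mod 38).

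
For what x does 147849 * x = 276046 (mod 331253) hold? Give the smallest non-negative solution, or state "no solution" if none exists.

gcd(147849, 331253):
331253 = 2×147849 + 35555
147849 = 4×35555 + 5629
35555 = 6×5629 + 1781
5629 = 3×1781 + 286
1781 = 6×286 + 65
286 = 4×65 + 26
65 = 2×26 + 13
26 = 2×13 + 0
gcd = 13, but 13 ∤ 276046, so the congruence has no solution.

no solution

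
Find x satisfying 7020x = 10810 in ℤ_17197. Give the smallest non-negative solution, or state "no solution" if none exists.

8943

First find gcd(7020, 17197):
17197 = 2×7020 + 3157
7020 = 2×3157 + 706
3157 = 4×706 + 333
706 = 2×333 + 40
333 = 8×40 + 13
40 = 3×13 + 1
13 = 13×1 + 0
gcd = 1, so a unique solution mod 17197 exists.
Back-substitute for the Bézout coefficients:
1 = 40 − 3·13
1 = −3·333 + 25·40
1 = 25·706 − 53·333
1 = −53·3157 + 237·706
1 = 237·7020 − 527·3157
1 = −527·17197 + 1291·7020
So 7020·(1291) ≡ 1 (mod 17197), giving 7020⁻¹ ≡ 1291.
x ≡ 7020⁻¹·10810 ≡ 1291·10810 ≡ 8943 (mod 17197).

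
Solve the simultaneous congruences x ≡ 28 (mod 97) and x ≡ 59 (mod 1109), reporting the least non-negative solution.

Write x = 28 + 97·k. Then 97·k ≡ 59 − 28 ≡ 31 (mod 1109).
Need 97⁻¹ mod 1109. Extended Euclid on (1109, 97):
1109 = 11*97 + 42
97 = 2*42 + 13
42 = 3*13 + 3
13 = 4*3 + 1
3 = 3*1 + 0
Back-substitute:
1 = 13 − 4·3
1 = −4·42 + 13·13
1 = 13·97 − 30·42
1 = −30·1109 + 343·97
97⁻¹ ≡ 343 (mod 1109), so k ≡ 343·31 ≡ 652 (mod 1109).
x = 28 + 97·652 = 63272.

63272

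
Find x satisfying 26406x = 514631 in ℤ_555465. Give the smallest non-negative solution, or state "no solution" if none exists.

no solution

gcd(26406, 555465):
555465 = 21*26406 + 939
26406 = 28*939 + 114
939 = 8*114 + 27
114 = 4*27 + 6
27 = 4*6 + 3
6 = 2*3 + 0
gcd = 3, but 3 ∤ 514631, so the congruence has no solution.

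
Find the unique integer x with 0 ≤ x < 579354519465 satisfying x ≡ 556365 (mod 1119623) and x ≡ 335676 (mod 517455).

Write x = 556365 + 1119623·k. Then 1119623·k ≡ 335676 − 556365 ≡ 296766 (mod 517455).
Need 1119623⁻¹ mod 517455. Extended Euclid on (517455, 84713):
517455 = 6·84713 + 9177
84713 = 9·9177 + 2120
9177 = 4·2120 + 697
2120 = 3·697 + 29
697 = 24·29 + 1
29 = 29·1 + 0
Back-substitute:
1 = 697 − 24·29
1 = −24·2120 + 73·697
1 = 73·9177 − 316·2120
1 = −316·84713 + 2917·9177
1 = 2917·517455 − 17818·84713
1119623⁻¹ ≡ 499637 (mod 517455), so k ≡ 499637·296766 ≡ 96057 (mod 517455).
x = 556365 + 1119623·96057 = 107548182876.

107548182876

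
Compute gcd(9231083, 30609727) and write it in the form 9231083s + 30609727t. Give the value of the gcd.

Euclidean algorithm:
30609727 = 3*9231083 + 2916478
9231083 = 3*2916478 + 481649
2916478 = 6*481649 + 26584
481649 = 18*26584 + 3137
26584 = 8*3137 + 1488
3137 = 2*1488 + 161
1488 = 9*161 + 39
161 = 4*39 + 5
39 = 7*5 + 4
5 = 1*4 + 1
4 = 4*1 + 0
gcd(9231083, 30609727) = 1.
Working backward:
1 = 5 − 4
1 = −39 + 8·5
1 = 8·161 − 33·39
1 = −33·1488 + 305·161
1 = 305·3137 − 643·1488
1 = −643·26584 + 5449·3137
1 = 5449·481649 − 98725·26584
1 = −98725·2916478 + 597799·481649
1 = 597799·9231083 − 1892122·2916478
1 = −1892122·30609727 + 6274165·9231083
So 1 = (-1892122)·30609727 + (6274165)·9231083.

1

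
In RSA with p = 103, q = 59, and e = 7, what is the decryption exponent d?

5071

φ(n) = (p−1)(q−1) = 102·58 = 5916.
Need d with 7·d ≡ 1 (mod 5916). Apply the extended Euclidean algorithm:
5916 = 845*7 + 1
7 = 7*1 + 0
Back-substitute:
1 = 5916 − 845·7
So 7·(-845) ≡ 1 (mod 5916), hence d ≡ -845 ≡ 5071 (mod 5916).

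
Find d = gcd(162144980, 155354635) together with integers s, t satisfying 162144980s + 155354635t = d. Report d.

5

Euclidean algorithm:
162144980 = 1×155354635 + 6790345
155354635 = 22×6790345 + 5967045
6790345 = 1×5967045 + 823300
5967045 = 7×823300 + 203945
823300 = 4×203945 + 7520
203945 = 27×7520 + 905
7520 = 8×905 + 280
905 = 3×280 + 65
280 = 4×65 + 20
65 = 3×20 + 5
20 = 4×5 + 0
gcd(162144980, 155354635) = 5.
Working backward:
5 = 65 − 3·20
5 = −3·280 + 13·65
5 = 13·905 − 42·280
5 = −42·7520 + 349·905
5 = 349·203945 − 9465·7520
5 = −9465·823300 + 38209·203945
5 = 38209·5967045 − 276928·823300
5 = −276928·6790345 + 315137·5967045
5 = 315137·155354635 − 7209942·6790345
5 = −7209942·162144980 + 7525079·155354635
So 5 = (-7209942)·162144980 + (7525079)·155354635.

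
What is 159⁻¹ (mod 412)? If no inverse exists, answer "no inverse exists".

Extended Euclidean algorithm:
412 = 2*159 + 94
159 = 1*94 + 65
94 = 1*65 + 29
65 = 2*29 + 7
29 = 4*7 + 1
7 = 7*1 + 0
Since gcd(159, 412) = 1, back-substitute to write 1 as a combination:
1 = 29 − 4·7
1 = −4·65 + 9·29
1 = 9·94 − 13·65
1 = −13·159 + 22·94
1 = 22·412 − 57·159
So 159·(-57) ≡ 1 (mod 412), and -57 ≡ 355 (mod 412).

355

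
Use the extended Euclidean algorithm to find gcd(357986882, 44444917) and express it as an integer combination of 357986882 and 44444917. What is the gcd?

Repeated division:
357986882 = 8·44444917 + 2427546
44444917 = 18·2427546 + 749089
2427546 = 3·749089 + 180279
749089 = 4·180279 + 27973
180279 = 6·27973 + 12441
27973 = 2·12441 + 3091
12441 = 4·3091 + 77
3091 = 40·77 + 11
77 = 7·11 + 0
gcd(357986882, 44444917) = 11.
Back-substituting:
11 = 3091 − 40·77
11 = −40·12441 + 161·3091
11 = 161·27973 − 362·12441
11 = −362·180279 + 2333·27973
11 = 2333·749089 − 9694·180279
11 = −9694·2427546 + 31415·749089
11 = 31415·44444917 − 575164·2427546
11 = −575164·357986882 + 4632727·44444917
So 11 = (-575164)·357986882 + (4632727)·44444917.

11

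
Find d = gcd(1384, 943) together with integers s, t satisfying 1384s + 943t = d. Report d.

1

Euclidean algorithm:
1384 = 1*943 + 441
943 = 2*441 + 61
441 = 7*61 + 14
61 = 4*14 + 5
14 = 2*5 + 4
5 = 1*4 + 1
4 = 4*1 + 0
gcd(1384, 943) = 1.
Working backward:
1 = 5 − 4
1 = −14 + 3·5
1 = 3·61 − 13·14
1 = −13·441 + 94·61
1 = 94·943 − 201·441
1 = −201·1384 + 295·943
So 1 = (-201)·1384 + (295)·943.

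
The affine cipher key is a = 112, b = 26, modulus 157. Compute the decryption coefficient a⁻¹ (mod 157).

150

Apply the Euclidean algorithm to 157 and 112:
157 = 1*112 + 45
112 = 2*45 + 22
45 = 2*22 + 1
22 = 22*1 + 0
Since gcd(112, 157) = 1, back-substitute to write 1 as a combination:
1 = 45 − 2·22
1 = −2·112 + 5·45
1 = 5·157 − 7·112
Thus 112·(-7) ≡ 1 (mod 157); reducing, -7 mod 157 = 150.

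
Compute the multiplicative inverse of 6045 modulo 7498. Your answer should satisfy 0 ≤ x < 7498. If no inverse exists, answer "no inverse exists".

gcd(7498, 6045) by repeated division:
7498 = 1×6045 + 1453
6045 = 4×1453 + 233
1453 = 6×233 + 55
233 = 4×55 + 13
55 = 4×13 + 3
13 = 4×3 + 1
3 = 3×1 + 0
Since gcd(6045, 7498) = 1, back-substitute to write 1 as a combination:
1 = 13 − 4·3
1 = −4·55 + 17·13
1 = 17·233 − 72·55
1 = −72·1453 + 449·233
1 = 449·6045 − 1868·1453
1 = −1868·7498 + 2317·6045
So 6045·2317 ≡ 1 (mod 7498).

2317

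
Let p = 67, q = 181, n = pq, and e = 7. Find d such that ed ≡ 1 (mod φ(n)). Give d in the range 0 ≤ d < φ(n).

10183

φ(n) = (p−1)(q−1) = 66·180 = 11880.
Need d with 7·d ≡ 1 (mod 11880). Apply the extended Euclidean algorithm:
11880 = 1697×7 + 1
7 = 7×1 + 0
Back-substitute:
1 = 11880 − 1697·7
So 7·(-1697) ≡ 1 (mod 11880), hence d ≡ -1697 ≡ 10183 (mod 11880).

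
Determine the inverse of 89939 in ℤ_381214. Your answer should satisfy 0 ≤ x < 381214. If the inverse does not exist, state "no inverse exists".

Run Euclid on (381214, 89939):
381214 = 4·89939 + 21458
89939 = 4·21458 + 4107
21458 = 5·4107 + 923
4107 = 4·923 + 415
923 = 2·415 + 93
415 = 4·93 + 43
93 = 2·43 + 7
43 = 6·7 + 1
7 = 7·1 + 0
The gcd is 1. Working backward:
1 = 43 − 6·7
1 = −6·93 + 13·43
1 = 13·415 − 58·93
1 = −58·923 + 129·415
1 = 129·4107 − 574·923
1 = −574·21458 + 2999·4107
1 = 2999·89939 − 12570·21458
1 = −12570·381214 + 53279·89939
So 89939·53279 ≡ 1 (mod 381214).

53279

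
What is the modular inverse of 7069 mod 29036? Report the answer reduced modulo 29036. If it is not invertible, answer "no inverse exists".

Run Euclid on (29036, 7069):
29036 = 4*7069 + 760
7069 = 9*760 + 229
760 = 3*229 + 73
229 = 3*73 + 10
73 = 7*10 + 3
10 = 3*3 + 1
3 = 3*1 + 0
Since gcd(7069, 29036) = 1, back-substitute to write 1 as a combination:
1 = 10 − 3·3
1 = −3·73 + 22·10
1 = 22·229 − 69·73
1 = −69·760 + 229·229
1 = 229·7069 − 2130·760
1 = −2130·29036 + 8749·7069
So 7069·8749 ≡ 1 (mod 29036).

8749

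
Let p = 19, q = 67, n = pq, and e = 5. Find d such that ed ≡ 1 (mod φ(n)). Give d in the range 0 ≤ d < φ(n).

φ(n) = (p−1)(q−1) = 18·66 = 1188.
Need d with 5·d ≡ 1 (mod 1188). Apply the extended Euclidean algorithm:
1188 = 237·5 + 3
5 = 1·3 + 2
3 = 1·2 + 1
2 = 2·1 + 0
Back-substitute:
1 = 3 − 2
1 = −5 + 2·3
1 = 2·1188 − 475·5
So 5·(-475) ≡ 1 (mod 1188), hence d ≡ -475 ≡ 713 (mod 1188).

713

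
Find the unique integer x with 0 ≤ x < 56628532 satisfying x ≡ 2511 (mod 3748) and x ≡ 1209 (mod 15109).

Write x = 2511 + 3748·k. Then 3748·k ≡ 1209 − 2511 ≡ 13807 (mod 15109).
Need 3748⁻¹ mod 15109. Extended Euclid on (15109, 3748):
15109 = 4*3748 + 117
3748 = 32*117 + 4
117 = 29*4 + 1
4 = 4*1 + 0
Back-substitute:
1 = 117 − 29·4
1 = −29·3748 + 929·117
1 = 929·15109 − 3745·3748
3748⁻¹ ≡ 11364 (mod 15109), so k ≡ 11364·13807 ≡ 10892 (mod 15109).
x = 2511 + 3748·10892 = 40825727.

40825727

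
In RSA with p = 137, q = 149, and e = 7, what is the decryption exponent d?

5751

φ(n) = (p−1)(q−1) = 136·148 = 20128.
Need d with 7·d ≡ 1 (mod 20128). Apply the extended Euclidean algorithm:
20128 = 2875·7 + 3
7 = 2·3 + 1
3 = 3·1 + 0
Back-substitute:
1 = 7 − 2·3
1 = −2·20128 + 5751·7
So 7·5751 ≡ 1 (mod 20128), hence d = 5751.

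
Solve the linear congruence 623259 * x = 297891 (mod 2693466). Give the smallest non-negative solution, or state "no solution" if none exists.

First find gcd(623259, 2693466):
2693466 = 4·623259 + 200430
623259 = 3·200430 + 21969
200430 = 9·21969 + 2709
21969 = 8·2709 + 297
2709 = 9·297 + 36
297 = 8·36 + 9
36 = 4·9 + 0
gcd = 9 and 9 | 297891, so solutions exist. Divide through by 9: 69251x ≡ 33099 (mod 299274).
Now find 69251⁻¹ mod 299274:
299274 = 4×69251 + 22270
69251 = 3×22270 + 2441
22270 = 9×2441 + 301
2441 = 8×301 + 33
301 = 9×33 + 4
33 = 8×4 + 1
4 = 4×1 + 0
Back-substitute:
1 = 33 − 8·4
1 = −8·301 + 73·33
1 = 73·2441 − 592·301
1 = −592·22270 + 5401·2441
1 = 5401·69251 − 16795·22270
1 = −16795·299274 + 72581·69251
So 69251⁻¹ ≡ 72581 (mod 299274).
Then x ≡ 72581·33099 ≡ 86121 (mod 299274); the smallest non-negative solution is x = 86121.

86121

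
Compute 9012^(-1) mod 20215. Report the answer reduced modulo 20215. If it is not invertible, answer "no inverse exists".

gcd(20215, 9012) by repeated division:
20215 = 2×9012 + 2191
9012 = 4×2191 + 248
2191 = 8×248 + 207
248 = 1×207 + 41
207 = 5×41 + 2
41 = 20×2 + 1
2 = 2×1 + 0
The gcd is 1. Working backward:
1 = 41 − 20·2
1 = −20·207 + 101·41
1 = 101·248 − 121·207
1 = −121·2191 + 1069·248
1 = 1069·9012 − 4397·2191
1 = −4397·20215 + 9863·9012
So 9012·9863 ≡ 1 (mod 20215).

9863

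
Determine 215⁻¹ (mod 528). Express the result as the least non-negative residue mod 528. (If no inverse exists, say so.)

167

Extended Euclidean algorithm:
528 = 2·215 + 98
215 = 2·98 + 19
98 = 5·19 + 3
19 = 6·3 + 1
3 = 3·1 + 0
gcd = 1, so the inverse exists. Back-substitute:
1 = 19 − 6·3
1 = −6·98 + 31·19
1 = 31·215 − 68·98
1 = −68·528 + 167·215
So 215·167 ≡ 1 (mod 528).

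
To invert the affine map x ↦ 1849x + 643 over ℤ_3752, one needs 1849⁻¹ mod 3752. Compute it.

1737

Extended Euclidean algorithm:
3752 = 2×1849 + 54
1849 = 34×54 + 13
54 = 4×13 + 2
13 = 6×2 + 1
2 = 2×1 + 0
Since gcd(1849, 3752) = 1, back-substitute to write 1 as a combination:
1 = 13 − 6·2
1 = −6·54 + 25·13
1 = 25·1849 − 856·54
1 = −856·3752 + 1737·1849
So 1849·1737 ≡ 1 (mod 3752).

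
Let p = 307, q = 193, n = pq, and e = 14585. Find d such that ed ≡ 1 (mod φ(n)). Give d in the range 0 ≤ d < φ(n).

φ(n) = (p−1)(q−1) = 306·192 = 58752.
Need d with 14585·d ≡ 1 (mod 58752). Apply the extended Euclidean algorithm:
58752 = 4*14585 + 412
14585 = 35*412 + 165
412 = 2*165 + 82
165 = 2*82 + 1
82 = 82*1 + 0
Back-substitute:
1 = 165 − 2·82
1 = −2·412 + 5·165
1 = 5·14585 − 177·412
1 = −177·58752 + 713·14585
So 14585·713 ≡ 1 (mod 58752), hence d = 713.

713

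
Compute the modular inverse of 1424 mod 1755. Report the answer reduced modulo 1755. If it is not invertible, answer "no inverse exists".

509

gcd(1755, 1424) by repeated division:
1755 = 1·1424 + 331
1424 = 4·331 + 100
331 = 3·100 + 31
100 = 3·31 + 7
31 = 4·7 + 3
7 = 2·3 + 1
3 = 3·1 + 0
gcd = 1, so the inverse exists. Back-substitute:
1 = 7 − 2·3
1 = −2·31 + 9·7
1 = 9·100 − 29·31
1 = −29·331 + 96·100
1 = 96·1424 − 413·331
1 = −413·1755 + 509·1424
So 1424·509 ≡ 1 (mod 1755).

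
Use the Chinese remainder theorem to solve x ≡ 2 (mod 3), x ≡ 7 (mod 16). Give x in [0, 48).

23

Write x = 2 + 3·k. Then 3·k ≡ 7 − 2 ≡ 5 (mod 16).
Need 3⁻¹ mod 16. Extended Euclid on (16, 3):
16 = 5×3 + 1
3 = 3×1 + 0
Back-substitute:
1 = 16 − 5·3
3⁻¹ ≡ 11 (mod 16), so k ≡ 11·5 ≡ 7 (mod 16).
x = 2 + 3·7 = 23.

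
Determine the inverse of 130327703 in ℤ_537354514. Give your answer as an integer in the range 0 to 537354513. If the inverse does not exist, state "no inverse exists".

gcd(537354514, 130327703) by repeated division:
537354514 = 4*130327703 + 16043702
130327703 = 8*16043702 + 1978087
16043702 = 8*1978087 + 219006
1978087 = 9*219006 + 7033
219006 = 31*7033 + 983
7033 = 7*983 + 152
983 = 6*152 + 71
152 = 2*71 + 10
71 = 7*10 + 1
10 = 10*1 + 0
The gcd is 1. Working backward:
1 = 71 − 7·10
1 = −7·152 + 15·71
1 = 15·983 − 97·152
1 = −97·7033 + 694·983
1 = 694·219006 − 21611·7033
1 = −21611·1978087 + 195193·219006
1 = 195193·16043702 − 1583155·1978087
1 = −1583155·130327703 + 12860433·16043702
1 = 12860433·537354514 − 53024887·130327703
Thus 130327703·(-53024887) ≡ 1 (mod 537354514); reducing, -53024887 mod 537354514 = 484329627.

484329627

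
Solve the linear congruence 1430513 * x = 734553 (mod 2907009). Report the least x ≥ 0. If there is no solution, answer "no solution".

gcd(1430513, 2907009):
2907009 = 2*1430513 + 45983
1430513 = 31*45983 + 5040
45983 = 9*5040 + 623
5040 = 8*623 + 56
623 = 11*56 + 7
56 = 8*7 + 0
gcd = 7, but 7 ∤ 734553, so the congruence has no solution.

no solution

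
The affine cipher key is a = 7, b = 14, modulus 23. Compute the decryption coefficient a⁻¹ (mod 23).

10

Apply the Euclidean algorithm to 23 and 7:
23 = 3×7 + 2
7 = 3×2 + 1
2 = 2×1 + 0
gcd = 1, so the inverse exists. Back-substitute:
1 = 7 − 3·2
1 = −3·23 + 10·7
So 7·10 ≡ 1 (mod 23).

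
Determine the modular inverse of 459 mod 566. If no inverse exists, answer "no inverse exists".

201

Extended Euclidean algorithm:
566 = 1*459 + 107
459 = 4*107 + 31
107 = 3*31 + 14
31 = 2*14 + 3
14 = 4*3 + 2
3 = 1*2 + 1
2 = 2*1 + 0
Since gcd(459, 566) = 1, back-substitute to write 1 as a combination:
1 = 3 − 2
1 = −14 + 5·3
1 = 5·31 − 11·14
1 = −11·107 + 38·31
1 = 38·459 − 163·107
1 = −163·566 + 201·459
So 459·201 ≡ 1 (mod 566).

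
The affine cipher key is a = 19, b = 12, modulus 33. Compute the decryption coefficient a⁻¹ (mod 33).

7

Run Euclid on (33, 19):
33 = 1×19 + 14
19 = 1×14 + 5
14 = 2×5 + 4
5 = 1×4 + 1
4 = 4×1 + 0
The gcd is 1. Working backward:
1 = 5 − 4
1 = −14 + 3·5
1 = 3·19 − 4·14
1 = −4·33 + 7·19
So 19·7 ≡ 1 (mod 33).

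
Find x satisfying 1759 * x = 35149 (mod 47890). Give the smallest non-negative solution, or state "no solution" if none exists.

First find gcd(1759, 47890):
47890 = 27*1759 + 397
1759 = 4*397 + 171
397 = 2*171 + 55
171 = 3*55 + 6
55 = 9*6 + 1
6 = 6*1 + 0
gcd = 1, so a unique solution mod 47890 exists.
Back-substitute for the Bézout coefficients:
1 = 55 − 9·6
1 = −9·171 + 28·55
1 = 28·397 − 65·171
1 = −65·1759 + 288·397
1 = 288·47890 − 7841·1759
So 1759·(-7841) ≡ 1 (mod 47890), giving 1759⁻¹ ≡ 40049.
x ≡ 1759⁻¹·35149 ≡ 40049·35149 ≡ 3641 (mod 47890).

3641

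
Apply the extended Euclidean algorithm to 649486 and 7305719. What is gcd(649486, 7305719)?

Apply Euclid's algorithm to 7305719 and 649486:
7305719 = 11*649486 + 161373
649486 = 4*161373 + 3994
161373 = 40*3994 + 1613
3994 = 2*1613 + 768
1613 = 2*768 + 77
768 = 9*77 + 75
77 = 1*75 + 2
75 = 37*2 + 1
2 = 2*1 + 0
gcd(649486, 7305719) = 1.
Express as a combination:
1 = 75 − 37·2
1 = −37·77 + 38·75
1 = 38·768 − 379·77
1 = −379·1613 + 796·768
1 = 796·3994 − 1971·1613
1 = −1971·161373 + 79636·3994
1 = 79636·649486 − 320515·161373
1 = −320515·7305719 + 3605301·649486
So 1 = (-320515)·7305719 + (3605301)·649486.

1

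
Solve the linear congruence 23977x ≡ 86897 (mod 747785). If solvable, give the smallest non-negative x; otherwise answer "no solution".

First find gcd(23977, 747785):
747785 = 31·23977 + 4498
23977 = 5·4498 + 1487
4498 = 3·1487 + 37
1487 = 40·37 + 7
37 = 5·7 + 2
7 = 3·2 + 1
2 = 2·1 + 0
gcd = 1, so a unique solution mod 747785 exists.
Back-substitute for the Bézout coefficients:
1 = 7 − 3·2
1 = −3·37 + 16·7
1 = 16·1487 − 643·37
1 = −643·4498 + 1945·1487
1 = 1945·23977 − 10368·4498
1 = −10368·747785 + 323353·23977
So 23977·(323353) ≡ 1 (mod 747785), giving 23977⁻¹ ≡ 323353.
x ≡ 23977⁻¹·86897 ≡ 323353·86897 ≡ 384266 (mod 747785).

384266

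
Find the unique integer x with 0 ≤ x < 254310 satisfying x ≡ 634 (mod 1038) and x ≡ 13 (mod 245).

Write x = 634 + 1038·k. Then 1038·k ≡ 13 − 634 ≡ 114 (mod 245).
Need 1038⁻¹ mod 245. Extended Euclid on (245, 58):
245 = 4·58 + 13
58 = 4·13 + 6
13 = 2·6 + 1
6 = 6·1 + 0
Back-substitute:
1 = 13 − 2·6
1 = −2·58 + 9·13
1 = 9·245 − 38·58
1038⁻¹ ≡ 207 (mod 245), so k ≡ 207·114 ≡ 78 (mod 245).
x = 634 + 1038·78 = 81598.

81598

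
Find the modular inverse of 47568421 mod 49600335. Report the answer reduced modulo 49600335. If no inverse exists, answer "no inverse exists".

Run Euclid on (49600335, 47568421):
49600335 = 1×47568421 + 2031914
47568421 = 23×2031914 + 834399
2031914 = 2×834399 + 363116
834399 = 2×363116 + 108167
363116 = 3×108167 + 38615
108167 = 2×38615 + 30937
38615 = 1×30937 + 7678
30937 = 4×7678 + 225
7678 = 34×225 + 28
225 = 8×28 + 1
28 = 28×1 + 0
Since gcd(47568421, 49600335) = 1, back-substitute to write 1 as a combination:
1 = 225 − 8·28
1 = −8·7678 + 273·225
1 = 273·30937 − 1100·7678
1 = −1100·38615 + 1373·30937
1 = 1373·108167 − 3846·38615
1 = −3846·363116 + 12911·108167
1 = 12911·834399 − 29668·363116
1 = −29668·2031914 + 72247·834399
1 = 72247·47568421 − 1691349·2031914
1 = −1691349·49600335 + 1763596·47568421
So 47568421·1763596 ≡ 1 (mod 49600335).

1763596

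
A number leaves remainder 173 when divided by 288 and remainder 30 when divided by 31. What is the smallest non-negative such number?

6509

Write x = 173 + 288·k. Then 288·k ≡ 30 − 173 ≡ 12 (mod 31).
Need 288⁻¹ mod 31. Extended Euclid on (31, 9):
31 = 3*9 + 4
9 = 2*4 + 1
4 = 4*1 + 0
Back-substitute:
1 = 9 − 2·4
1 = −2·31 + 7·9
288⁻¹ ≡ 7 (mod 31), so k ≡ 7·12 ≡ 22 (mod 31).
x = 173 + 288·22 = 6509.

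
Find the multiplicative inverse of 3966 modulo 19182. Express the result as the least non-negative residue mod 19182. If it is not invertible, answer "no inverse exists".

no inverse exists

Compute gcd(3966, 19182):
19182 = 4×3966 + 3318
3966 = 1×3318 + 648
3318 = 5×648 + 78
648 = 8×78 + 24
78 = 3×24 + 6
24 = 4×6 + 0
The gcd is 6, not 1, hence no inverse exists.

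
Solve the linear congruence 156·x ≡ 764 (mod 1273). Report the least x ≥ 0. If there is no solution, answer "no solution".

First find gcd(156, 1273):
1273 = 8×156 + 25
156 = 6×25 + 6
25 = 4×6 + 1
6 = 6×1 + 0
gcd = 1, so a unique solution mod 1273 exists.
Back-substitute for the Bézout coefficients:
1 = 25 − 4·6
1 = −4·156 + 25·25
1 = 25·1273 − 204·156
So 156·(-204) ≡ 1 (mod 1273), giving 156⁻¹ ≡ 1069.
x ≡ 156⁻¹·764 ≡ 1069·764 ≡ 723 (mod 1273).

723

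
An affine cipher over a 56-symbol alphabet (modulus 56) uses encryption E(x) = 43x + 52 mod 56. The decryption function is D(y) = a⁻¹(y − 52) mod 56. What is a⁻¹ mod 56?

43

Run Euclid on (56, 43):
56 = 1×43 + 13
43 = 3×13 + 4
13 = 3×4 + 1
4 = 4×1 + 0
The gcd is 1. Working backward:
1 = 13 − 3·4
1 = −3·43 + 10·13
1 = 10·56 − 13·43
So 43·(-13) ≡ 1 (mod 56), and -13 ≡ 43 (mod 56).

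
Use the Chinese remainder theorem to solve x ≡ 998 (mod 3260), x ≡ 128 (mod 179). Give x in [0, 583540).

356338

Write x = 998 + 3260·k. Then 3260·k ≡ 128 − 998 ≡ 25 (mod 179).
Need 3260⁻¹ mod 179. Extended Euclid on (179, 38):
179 = 4×38 + 27
38 = 1×27 + 11
27 = 2×11 + 5
11 = 2×5 + 1
5 = 5×1 + 0
Back-substitute:
1 = 11 − 2·5
1 = −2·27 + 5·11
1 = 5·38 − 7·27
1 = −7·179 + 33·38
3260⁻¹ ≡ 33 (mod 179), so k ≡ 33·25 ≡ 109 (mod 179).
x = 998 + 3260·109 = 356338.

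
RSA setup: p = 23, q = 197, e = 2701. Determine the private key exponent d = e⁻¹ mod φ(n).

629

φ(n) = (p−1)(q−1) = 22·196 = 4312.
Need d with 2701·d ≡ 1 (mod 4312). Apply the extended Euclidean algorithm:
4312 = 1*2701 + 1611
2701 = 1*1611 + 1090
1611 = 1*1090 + 521
1090 = 2*521 + 48
521 = 10*48 + 41
48 = 1*41 + 7
41 = 5*7 + 6
7 = 1*6 + 1
6 = 6*1 + 0
Back-substitute:
1 = 7 − 6
1 = −41 + 6·7
1 = 6·48 − 7·41
1 = −7·521 + 76·48
1 = 76·1090 − 159·521
1 = −159·1611 + 235·1090
1 = 235·2701 − 394·1611
1 = −394·4312 + 629·2701
So 2701·629 ≡ 1 (mod 4312), hence d = 629.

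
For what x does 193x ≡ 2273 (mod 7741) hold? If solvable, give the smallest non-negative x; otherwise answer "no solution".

1937

First find gcd(193, 7741):
7741 = 40·193 + 21
193 = 9·21 + 4
21 = 5·4 + 1
4 = 4·1 + 0
gcd = 1, so a unique solution mod 7741 exists.
Back-substitute for the Bézout coefficients:
1 = 21 − 5·4
1 = −5·193 + 46·21
1 = 46·7741 − 1845·193
So 193·(-1845) ≡ 1 (mod 7741), giving 193⁻¹ ≡ 5896.
x ≡ 193⁻¹·2273 ≡ 5896·2273 ≡ 1937 (mod 7741).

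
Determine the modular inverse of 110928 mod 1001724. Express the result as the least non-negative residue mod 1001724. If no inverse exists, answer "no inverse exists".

no inverse exists

Compute gcd(110928, 1001724):
1001724 = 9*110928 + 3372
110928 = 32*3372 + 3024
3372 = 1*3024 + 348
3024 = 8*348 + 240
348 = 1*240 + 108
240 = 2*108 + 24
108 = 4*24 + 12
24 = 2*12 + 0
The gcd is 12, not 1, hence no inverse exists.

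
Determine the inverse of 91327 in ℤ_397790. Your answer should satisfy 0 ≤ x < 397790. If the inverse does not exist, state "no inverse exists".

gcd(397790, 91327) by repeated division:
397790 = 4×91327 + 32482
91327 = 2×32482 + 26363
32482 = 1×26363 + 6119
26363 = 4×6119 + 1887
6119 = 3×1887 + 458
1887 = 4×458 + 55
458 = 8×55 + 18
55 = 3×18 + 1
18 = 18×1 + 0
The gcd is 1. Working backward:
1 = 55 − 3·18
1 = −3·458 + 25·55
1 = 25·1887 − 103·458
1 = −103·6119 + 334·1887
1 = 334·26363 − 1439·6119
1 = −1439·32482 + 1773·26363
1 = 1773·91327 − 4985·32482
1 = −4985·397790 + 21713·91327
So 91327·21713 ≡ 1 (mod 397790).

21713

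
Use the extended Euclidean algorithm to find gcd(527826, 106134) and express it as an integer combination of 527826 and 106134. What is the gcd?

6

Euclidean algorithm:
527826 = 4·106134 + 103290
106134 = 1·103290 + 2844
103290 = 36·2844 + 906
2844 = 3·906 + 126
906 = 7·126 + 24
126 = 5·24 + 6
24 = 4·6 + 0
gcd(527826, 106134) = 6.
Express as a combination:
6 = 126 − 5·24
6 = −5·906 + 36·126
6 = 36·2844 − 113·906
6 = −113·103290 + 4104·2844
6 = 4104·106134 − 4217·103290
6 = −4217·527826 + 20972·106134
So 6 = (-4217)·527826 + (20972)·106134.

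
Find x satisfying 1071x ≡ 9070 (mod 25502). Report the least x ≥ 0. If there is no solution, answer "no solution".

7390

First find gcd(1071, 25502):
25502 = 23·1071 + 869
1071 = 1·869 + 202
869 = 4·202 + 61
202 = 3·61 + 19
61 = 3·19 + 4
19 = 4·4 + 3
4 = 1·3 + 1
3 = 3·1 + 0
gcd = 1, so a unique solution mod 25502 exists.
Back-substitute for the Bézout coefficients:
1 = 4 − 3
1 = −19 + 5·4
1 = 5·61 − 16·19
1 = −16·202 + 53·61
1 = 53·869 − 228·202
1 = −228·1071 + 281·869
1 = 281·25502 − 6691·1071
So 1071·(-6691) ≡ 1 (mod 25502), giving 1071⁻¹ ≡ 18811.
x ≡ 1071⁻¹·9070 ≡ 18811·9070 ≡ 7390 (mod 25502).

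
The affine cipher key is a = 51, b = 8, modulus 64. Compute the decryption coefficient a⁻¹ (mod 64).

Apply the Euclidean algorithm to 64 and 51:
64 = 1×51 + 13
51 = 3×13 + 12
13 = 1×12 + 1
12 = 12×1 + 0
The gcd is 1. Working backward:
1 = 13 − 12
1 = −51 + 4·13
1 = 4·64 − 5·51
Hence 51⁻¹ ≡ -5 ≡ 59 (mod 64).

59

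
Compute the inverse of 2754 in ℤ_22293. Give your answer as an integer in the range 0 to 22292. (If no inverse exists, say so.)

no inverse exists

Euclidean algorithm on 22293, 2754:
22293 = 8×2754 + 261
2754 = 10×261 + 144
261 = 1×144 + 117
144 = 1×117 + 27
117 = 4×27 + 9
27 = 3×9 + 0
The gcd is 9, not 1, hence no inverse exists.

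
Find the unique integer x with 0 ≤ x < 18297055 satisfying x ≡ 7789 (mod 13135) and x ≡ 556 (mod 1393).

Write x = 7789 + 13135·k. Then 13135·k ≡ 556 − 7789 ≡ 1125 (mod 1393).
Need 13135⁻¹ mod 1393. Extended Euclid on (1393, 598):
1393 = 2·598 + 197
598 = 3·197 + 7
197 = 28·7 + 1
7 = 7·1 + 0
Back-substitute:
1 = 197 − 28·7
1 = −28·598 + 85·197
1 = 85·1393 − 198·598
13135⁻¹ ≡ 1195 (mod 1393), so k ≡ 1195·1125 ≡ 130 (mod 1393).
x = 7789 + 13135·130 = 1715339.

1715339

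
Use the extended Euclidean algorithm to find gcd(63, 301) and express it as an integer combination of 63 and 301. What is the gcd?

7

Euclidean algorithm:
301 = 4*63 + 49
63 = 1*49 + 14
49 = 3*14 + 7
14 = 2*7 + 0
gcd(63, 301) = 7.
Back-substituting:
7 = 49 − 3·14
7 = −3·63 + 4·49
7 = 4·301 − 19·63
So 7 = (4)·301 + (-19)·63.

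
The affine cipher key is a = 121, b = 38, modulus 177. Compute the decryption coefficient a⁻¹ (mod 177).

79

Apply the Euclidean algorithm to 177 and 121:
177 = 1*121 + 56
121 = 2*56 + 9
56 = 6*9 + 2
9 = 4*2 + 1
2 = 2*1 + 0
The gcd is 1. Working backward:
1 = 9 − 4·2
1 = −4·56 + 25·9
1 = 25·121 − 54·56
1 = −54·177 + 79·121
So 121·79 ≡ 1 (mod 177).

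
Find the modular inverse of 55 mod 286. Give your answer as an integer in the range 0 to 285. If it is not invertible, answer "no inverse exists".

Compute gcd(55, 286):
286 = 5*55 + 11
55 = 5*11 + 0
gcd(55, 286) = 11 ≠ 1, so 55 has no multiplicative inverse modulo 286.

no inverse exists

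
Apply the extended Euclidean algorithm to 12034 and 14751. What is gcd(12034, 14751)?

11

Repeated division:
14751 = 1*12034 + 2717
12034 = 4*2717 + 1166
2717 = 2*1166 + 385
1166 = 3*385 + 11
385 = 35*11 + 0
gcd(12034, 14751) = 11.
Express as a combination:
11 = 1166 − 3·385
11 = −3·2717 + 7·1166
11 = 7·12034 − 31·2717
11 = −31·14751 + 38·12034
So 11 = (-31)·14751 + (38)·12034.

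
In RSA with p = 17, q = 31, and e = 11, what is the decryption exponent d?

φ(n) = (p−1)(q−1) = 16·30 = 480.
Need d with 11·d ≡ 1 (mod 480). Apply the extended Euclidean algorithm:
480 = 43×11 + 7
11 = 1×7 + 4
7 = 1×4 + 3
4 = 1×3 + 1
3 = 3×1 + 0
Back-substitute:
1 = 4 − 3
1 = −7 + 2·4
1 = 2·11 − 3·7
1 = −3·480 + 131·11
So 11·131 ≡ 1 (mod 480), hence d = 131.

131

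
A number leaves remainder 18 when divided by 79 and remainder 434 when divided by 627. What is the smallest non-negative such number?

12974

Write x = 18 + 79·k. Then 79·k ≡ 434 − 18 ≡ 416 (mod 627).
Need 79⁻¹ mod 627. Extended Euclid on (627, 79):
627 = 7·79 + 74
79 = 1·74 + 5
74 = 14·5 + 4
5 = 1·4 + 1
4 = 4·1 + 0
Back-substitute:
1 = 5 − 4
1 = −74 + 15·5
1 = 15·79 − 16·74
1 = −16·627 + 127·79
79⁻¹ ≡ 127 (mod 627), so k ≡ 127·416 ≡ 164 (mod 627).
x = 18 + 79·164 = 12974.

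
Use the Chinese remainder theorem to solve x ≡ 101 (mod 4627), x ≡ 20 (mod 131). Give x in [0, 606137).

Write x = 101 + 4627·k. Then 4627·k ≡ 20 − 101 ≡ 50 (mod 131).
Need 4627⁻¹ mod 131. Extended Euclid on (131, 42):
131 = 3×42 + 5
42 = 8×5 + 2
5 = 2×2 + 1
2 = 2×1 + 0
Back-substitute:
1 = 5 − 2·2
1 = −2·42 + 17·5
1 = 17·131 − 53·42
4627⁻¹ ≡ 78 (mod 131), so k ≡ 78·50 ≡ 101 (mod 131).
x = 101 + 4627·101 = 467428.

467428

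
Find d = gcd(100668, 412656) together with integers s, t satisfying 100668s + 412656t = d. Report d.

Apply Euclid's algorithm to 412656 and 100668:
412656 = 4×100668 + 9984
100668 = 10×9984 + 828
9984 = 12×828 + 48
828 = 17×48 + 12
48 = 4×12 + 0
gcd(100668, 412656) = 12.
Working backward:
12 = 828 − 17·48
12 = −17·9984 + 205·828
12 = 205·100668 − 2067·9984
12 = −2067·412656 + 8473·100668
So 12 = (-2067)·412656 + (8473)·100668.

12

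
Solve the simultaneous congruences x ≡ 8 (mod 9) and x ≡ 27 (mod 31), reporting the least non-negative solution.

Write x = 8 + 9·k. Then 9·k ≡ 27 − 8 ≡ 19 (mod 31).
Need 9⁻¹ mod 31. Extended Euclid on (31, 9):
31 = 3*9 + 4
9 = 2*4 + 1
4 = 4*1 + 0
Back-substitute:
1 = 9 − 2·4
1 = −2·31 + 7·9
9⁻¹ ≡ 7 (mod 31), so k ≡ 7·19 ≡ 9 (mod 31).
x = 8 + 9·9 = 89.

89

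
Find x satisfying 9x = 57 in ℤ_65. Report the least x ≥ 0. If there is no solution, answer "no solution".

28

First find gcd(9, 65):
65 = 7*9 + 2
9 = 4*2 + 1
2 = 2*1 + 0
gcd = 1, so a unique solution mod 65 exists.
Back-substitute for the Bézout coefficients:
1 = 9 − 4·2
1 = −4·65 + 29·9
So 9·(29) ≡ 1 (mod 65), giving 9⁻¹ ≡ 29.
x ≡ 9⁻¹·57 ≡ 29·57 ≡ 28 (mod 65).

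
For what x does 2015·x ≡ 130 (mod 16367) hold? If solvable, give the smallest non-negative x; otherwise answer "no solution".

First find gcd(2015, 16367):
16367 = 8×2015 + 247
2015 = 8×247 + 39
247 = 6×39 + 13
39 = 3×13 + 0
gcd = 13 and 13 | 130, so solutions exist. Divide through by 13: 155x ≡ 10 (mod 1259).
Now find 155⁻¹ mod 1259:
1259 = 8·155 + 19
155 = 8·19 + 3
19 = 6·3 + 1
3 = 3·1 + 0
Back-substitute:
1 = 19 − 6·3
1 = −6·155 + 49·19
1 = 49·1259 − 398·155
So 155·(-398) ≡ 1 (mod 1259), i.e. 155⁻¹ ≡ 861.
Then x ≡ 861·10 ≡ 1056 (mod 1259); the smallest non-negative solution is x = 1056.

1056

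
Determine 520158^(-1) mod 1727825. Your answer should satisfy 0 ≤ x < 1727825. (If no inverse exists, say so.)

Apply the Euclidean algorithm to 1727825 and 520158:
1727825 = 3*520158 + 167351
520158 = 3*167351 + 18105
167351 = 9*18105 + 4406
18105 = 4*4406 + 481
4406 = 9*481 + 77
481 = 6*77 + 19
77 = 4*19 + 1
19 = 19*1 + 0
The gcd is 1. Working backward:
1 = 77 − 4·19
1 = −4·481 + 25·77
1 = 25·4406 − 229·481
1 = −229·18105 + 941·4406
1 = 941·167351 − 8698·18105
1 = −8698·520158 + 27035·167351
1 = 27035·1727825 − 89803·520158
Hence 520158⁻¹ ≡ -89803 ≡ 1638022 (mod 1727825).

1638022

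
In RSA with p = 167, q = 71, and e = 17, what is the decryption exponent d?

10253

φ(n) = (p−1)(q−1) = 166·70 = 11620.
Need d with 17·d ≡ 1 (mod 11620). Apply the extended Euclidean algorithm:
11620 = 683·17 + 9
17 = 1·9 + 8
9 = 1·8 + 1
8 = 8·1 + 0
Back-substitute:
1 = 9 − 8
1 = −17 + 2·9
1 = 2·11620 − 1367·17
So 17·(-1367) ≡ 1 (mod 11620), hence d ≡ -1367 ≡ 10253 (mod 11620).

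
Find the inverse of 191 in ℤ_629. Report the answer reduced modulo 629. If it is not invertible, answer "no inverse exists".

gcd(629, 191) by repeated division:
629 = 3×191 + 56
191 = 3×56 + 23
56 = 2×23 + 10
23 = 2×10 + 3
10 = 3×3 + 1
3 = 3×1 + 0
Since gcd(191, 629) = 1, back-substitute to write 1 as a combination:
1 = 10 − 3·3
1 = −3·23 + 7·10
1 = 7·56 − 17·23
1 = −17·191 + 58·56
1 = 58·629 − 191·191
So 191·(-191) ≡ 1 (mod 629), and -191 ≡ 438 (mod 629).

438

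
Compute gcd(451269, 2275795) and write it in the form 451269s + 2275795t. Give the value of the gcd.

Repeated division:
2275795 = 5*451269 + 19450
451269 = 23*19450 + 3919
19450 = 4*3919 + 3774
3919 = 1*3774 + 145
3774 = 26*145 + 4
145 = 36*4 + 1
4 = 4*1 + 0
gcd(451269, 2275795) = 1.
Express as a combination:
1 = 145 − 36·4
1 = −36·3774 + 937·145
1 = 937·3919 − 973·3774
1 = −973·19450 + 4829·3919
1 = 4829·451269 − 112040·19450
1 = −112040·2275795 + 565029·451269
So 1 = (-112040)·2275795 + (565029)·451269.

1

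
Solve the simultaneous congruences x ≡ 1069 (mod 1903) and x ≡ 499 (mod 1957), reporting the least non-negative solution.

Write x = 1069 + 1903·k. Then 1903·k ≡ 499 − 1069 ≡ 1387 (mod 1957).
Need 1903⁻¹ mod 1957. Extended Euclid on (1957, 1903):
1957 = 1*1903 + 54
1903 = 35*54 + 13
54 = 4*13 + 2
13 = 6*2 + 1
2 = 2*1 + 0
Back-substitute:
1 = 13 − 6·2
1 = −6·54 + 25·13
1 = 25·1903 − 881·54
1 = −881·1957 + 906·1903
1903⁻¹ ≡ 906 (mod 1957), so k ≡ 906·1387 ≡ 228 (mod 1957).
x = 1069 + 1903·228 = 434953.

434953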